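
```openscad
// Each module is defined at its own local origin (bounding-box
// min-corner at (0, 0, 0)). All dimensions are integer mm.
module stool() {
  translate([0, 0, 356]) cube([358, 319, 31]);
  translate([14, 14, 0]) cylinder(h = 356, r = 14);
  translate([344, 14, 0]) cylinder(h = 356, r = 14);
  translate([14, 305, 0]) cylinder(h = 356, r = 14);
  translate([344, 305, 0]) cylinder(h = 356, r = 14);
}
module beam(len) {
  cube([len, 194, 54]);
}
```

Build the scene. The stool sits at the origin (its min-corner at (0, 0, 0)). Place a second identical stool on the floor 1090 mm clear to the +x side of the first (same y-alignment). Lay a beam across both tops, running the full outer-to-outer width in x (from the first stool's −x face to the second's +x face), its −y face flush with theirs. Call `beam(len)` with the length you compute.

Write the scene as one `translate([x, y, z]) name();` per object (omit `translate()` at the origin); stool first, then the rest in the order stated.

stool();
translate([1448, 0, 0]) stool();
translate([0, 0, 387]) beam(1806);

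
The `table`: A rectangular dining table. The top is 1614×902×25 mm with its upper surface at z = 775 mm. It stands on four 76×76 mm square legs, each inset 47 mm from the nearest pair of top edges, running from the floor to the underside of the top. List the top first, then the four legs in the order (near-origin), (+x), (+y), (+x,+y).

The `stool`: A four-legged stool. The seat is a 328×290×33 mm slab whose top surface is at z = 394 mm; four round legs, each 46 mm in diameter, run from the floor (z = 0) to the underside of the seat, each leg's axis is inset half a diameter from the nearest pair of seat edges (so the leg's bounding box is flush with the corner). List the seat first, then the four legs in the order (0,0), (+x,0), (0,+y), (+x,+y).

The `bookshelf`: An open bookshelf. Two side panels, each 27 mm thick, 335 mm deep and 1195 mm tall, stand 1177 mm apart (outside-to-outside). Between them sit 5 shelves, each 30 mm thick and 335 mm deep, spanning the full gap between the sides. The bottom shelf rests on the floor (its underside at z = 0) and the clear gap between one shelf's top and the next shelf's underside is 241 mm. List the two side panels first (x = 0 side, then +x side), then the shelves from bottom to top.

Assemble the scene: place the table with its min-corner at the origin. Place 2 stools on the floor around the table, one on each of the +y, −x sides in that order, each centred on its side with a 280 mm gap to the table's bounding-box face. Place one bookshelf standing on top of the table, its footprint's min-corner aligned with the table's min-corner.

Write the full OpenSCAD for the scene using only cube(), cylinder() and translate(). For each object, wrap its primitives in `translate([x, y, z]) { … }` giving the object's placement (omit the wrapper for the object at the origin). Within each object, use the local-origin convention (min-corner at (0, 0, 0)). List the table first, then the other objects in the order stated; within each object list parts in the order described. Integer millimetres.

translate([0, 0, 750]) cube([1614, 902, 25]);
translate([47, 47, 0]) cube([76, 76, 750]);
translate([1491, 47, 0]) cube([76, 76, 750]);
translate([47, 779, 0]) cube([76, 76, 750]);
translate([1491, 779, 0]) cube([76, 76, 750]);
translate([643, 1182, 0]) {
  translate([0, 0, 361]) cube([328, 290, 33]);
  translate([23, 23, 0]) cylinder(h = 361, r = 23);
  translate([305, 23, 0]) cylinder(h = 361, r = 23);
  translate([23, 267, 0]) cylinder(h = 361, r = 23);
  translate([305, 267, 0]) cylinder(h = 361, r = 23);
}
translate([-608, 306, 0]) {
  translate([0, 0, 361]) cube([328, 290, 33]);
  translate([23, 23, 0]) cylinder(h = 361, r = 23);
  translate([305, 23, 0]) cylinder(h = 361, r = 23);
  translate([23, 267, 0]) cylinder(h = 361, r = 23);
  translate([305, 267, 0]) cylinder(h = 361, r = 23);
}
translate([0, 0, 775]) {
  cube([27, 335, 1195]);
  translate([1150, 0, 0]) cube([27, 335, 1195]);
  translate([27, 0, 0]) cube([1123, 335, 30]);
  translate([27, 0, 271]) cube([1123, 335, 30]);
  translate([27, 0, 542]) cube([1123, 335, 30]);
  translate([27, 0, 813]) cube([1123, 335, 30]);
  translate([27, 0, 1084]) cube([1123, 335, 30]);
}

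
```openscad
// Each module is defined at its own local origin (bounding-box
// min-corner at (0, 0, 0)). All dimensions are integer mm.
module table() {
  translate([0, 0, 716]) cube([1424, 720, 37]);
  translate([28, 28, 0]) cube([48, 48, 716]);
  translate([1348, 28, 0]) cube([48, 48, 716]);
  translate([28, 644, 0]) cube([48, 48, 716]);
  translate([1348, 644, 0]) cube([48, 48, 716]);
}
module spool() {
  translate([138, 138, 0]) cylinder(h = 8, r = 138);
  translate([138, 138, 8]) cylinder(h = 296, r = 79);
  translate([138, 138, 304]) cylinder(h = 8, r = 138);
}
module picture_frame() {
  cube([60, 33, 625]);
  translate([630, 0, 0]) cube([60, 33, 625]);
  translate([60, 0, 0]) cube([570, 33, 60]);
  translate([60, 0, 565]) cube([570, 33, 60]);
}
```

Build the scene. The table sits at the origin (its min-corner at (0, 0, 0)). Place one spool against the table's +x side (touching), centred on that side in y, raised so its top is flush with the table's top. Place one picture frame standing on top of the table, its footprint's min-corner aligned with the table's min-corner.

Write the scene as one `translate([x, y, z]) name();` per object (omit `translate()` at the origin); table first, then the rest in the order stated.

table();
translate([1424, 222, 441]) spool();
translate([0, 0, 753]) picture_frame();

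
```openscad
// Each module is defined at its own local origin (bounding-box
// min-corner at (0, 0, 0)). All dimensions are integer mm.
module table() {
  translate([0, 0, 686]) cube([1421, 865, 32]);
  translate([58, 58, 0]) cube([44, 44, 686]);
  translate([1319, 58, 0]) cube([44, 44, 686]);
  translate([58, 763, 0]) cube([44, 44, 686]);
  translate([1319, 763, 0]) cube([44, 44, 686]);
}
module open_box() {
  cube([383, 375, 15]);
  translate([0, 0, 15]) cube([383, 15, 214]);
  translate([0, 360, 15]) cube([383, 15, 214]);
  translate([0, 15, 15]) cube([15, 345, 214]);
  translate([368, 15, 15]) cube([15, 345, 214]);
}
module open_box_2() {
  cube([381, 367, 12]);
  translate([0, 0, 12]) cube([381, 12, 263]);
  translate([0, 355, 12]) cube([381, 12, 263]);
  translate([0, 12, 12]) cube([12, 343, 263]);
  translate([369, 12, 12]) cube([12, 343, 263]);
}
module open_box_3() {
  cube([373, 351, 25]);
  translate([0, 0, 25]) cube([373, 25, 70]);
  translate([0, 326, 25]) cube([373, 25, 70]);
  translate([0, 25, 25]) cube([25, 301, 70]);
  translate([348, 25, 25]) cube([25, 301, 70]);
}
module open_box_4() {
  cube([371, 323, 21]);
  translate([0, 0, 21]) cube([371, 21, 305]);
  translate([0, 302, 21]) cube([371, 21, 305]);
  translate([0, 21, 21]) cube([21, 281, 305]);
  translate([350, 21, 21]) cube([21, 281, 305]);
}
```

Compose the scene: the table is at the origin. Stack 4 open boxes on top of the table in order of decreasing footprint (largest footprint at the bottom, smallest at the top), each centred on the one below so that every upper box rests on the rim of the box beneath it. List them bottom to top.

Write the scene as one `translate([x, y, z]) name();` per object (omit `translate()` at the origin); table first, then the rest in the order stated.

table();
translate([519, 245, 718]) open_box();
translate([520, 249, 947]) open_box_2();
translate([524, 257, 1222]) open_box_3();
translate([525, 271, 1317]) open_box_4();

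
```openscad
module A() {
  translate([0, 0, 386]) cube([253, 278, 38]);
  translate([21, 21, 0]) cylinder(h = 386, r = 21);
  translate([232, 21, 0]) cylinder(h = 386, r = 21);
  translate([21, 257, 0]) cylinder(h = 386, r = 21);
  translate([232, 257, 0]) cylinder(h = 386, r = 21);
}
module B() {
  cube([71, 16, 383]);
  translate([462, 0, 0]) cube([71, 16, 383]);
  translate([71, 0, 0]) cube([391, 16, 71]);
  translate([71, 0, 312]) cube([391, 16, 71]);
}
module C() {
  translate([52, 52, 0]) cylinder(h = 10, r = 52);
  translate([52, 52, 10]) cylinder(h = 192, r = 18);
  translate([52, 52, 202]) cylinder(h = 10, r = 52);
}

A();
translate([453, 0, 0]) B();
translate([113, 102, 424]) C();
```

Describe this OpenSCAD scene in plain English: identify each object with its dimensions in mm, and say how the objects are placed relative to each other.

A is a simple wooden stool: a rectangular seat 253 mm (x) by 278 mm (y), 38 mm thick, top face at z = 424 mm, on four round legs, each 42 mm in diameter. The legs rest on z = 0, each leg's axis is inset half a diameter from the nearest pair of seat edges (so the leg's bounding box is flush with the corner).

B is a rectangular picture frame lying in the x–z plane (depth along y). The opening is 391 mm wide (x) by 241 mm tall (z), surrounded by a border 71 mm wide on all four sides. The frame is 16 mm deep and is made of two full-height vertical stiles with two horizontal rails fitted between them.

C is a spool: two coaxial disc flanges of radius 52 mm and thickness 10 mm, joined by a core cylinder of radius 18 mm and height 192 mm. The lower flange rests on z = 0 and the three cylinders share a vertical axis.

The picture frame is on the floor beside the stool on its +x side. The spool is on top of the stool.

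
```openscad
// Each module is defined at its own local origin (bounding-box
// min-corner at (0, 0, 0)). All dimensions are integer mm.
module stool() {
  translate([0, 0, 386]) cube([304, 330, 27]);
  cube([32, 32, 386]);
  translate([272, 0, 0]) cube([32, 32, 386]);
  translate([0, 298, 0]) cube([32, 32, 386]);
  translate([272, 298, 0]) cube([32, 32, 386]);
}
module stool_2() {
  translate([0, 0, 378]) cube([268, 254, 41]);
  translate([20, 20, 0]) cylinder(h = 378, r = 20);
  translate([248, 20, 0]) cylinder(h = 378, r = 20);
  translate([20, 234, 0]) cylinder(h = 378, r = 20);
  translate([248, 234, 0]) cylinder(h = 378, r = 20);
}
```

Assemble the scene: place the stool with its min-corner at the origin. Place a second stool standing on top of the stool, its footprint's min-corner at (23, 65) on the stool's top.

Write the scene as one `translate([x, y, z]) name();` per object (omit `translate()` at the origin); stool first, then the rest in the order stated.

stool();
translate([23, 65, 413]) stool_2();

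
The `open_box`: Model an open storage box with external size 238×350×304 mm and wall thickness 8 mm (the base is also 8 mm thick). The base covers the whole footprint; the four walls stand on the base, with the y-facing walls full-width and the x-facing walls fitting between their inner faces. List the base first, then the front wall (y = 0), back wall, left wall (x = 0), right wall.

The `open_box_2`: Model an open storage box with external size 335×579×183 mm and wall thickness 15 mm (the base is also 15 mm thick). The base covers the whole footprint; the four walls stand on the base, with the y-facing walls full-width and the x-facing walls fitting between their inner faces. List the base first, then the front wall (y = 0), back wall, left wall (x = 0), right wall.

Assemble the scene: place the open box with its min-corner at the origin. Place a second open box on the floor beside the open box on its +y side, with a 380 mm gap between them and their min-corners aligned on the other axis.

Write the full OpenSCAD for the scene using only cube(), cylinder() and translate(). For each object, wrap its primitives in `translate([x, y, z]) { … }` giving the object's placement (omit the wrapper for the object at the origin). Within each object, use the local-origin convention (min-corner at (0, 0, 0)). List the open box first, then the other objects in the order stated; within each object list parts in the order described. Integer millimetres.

cube([238, 350, 8]);
translate([0, 0, 8]) cube([238, 8, 296]);
translate([0, 342, 8]) cube([238, 8, 296]);
translate([0, 8, 8]) cube([8, 334, 296]);
translate([230, 8, 8]) cube([8, 334, 296]);
translate([0, 730, 0]) {
  cube([335, 579, 15]);
  translate([0, 0, 15]) cube([335, 15, 168]);
  translate([0, 564, 15]) cube([335, 15, 168]);
  translate([0, 15, 15]) cube([15, 549, 168]);
  translate([320, 15, 15]) cube([15, 549, 168]);
}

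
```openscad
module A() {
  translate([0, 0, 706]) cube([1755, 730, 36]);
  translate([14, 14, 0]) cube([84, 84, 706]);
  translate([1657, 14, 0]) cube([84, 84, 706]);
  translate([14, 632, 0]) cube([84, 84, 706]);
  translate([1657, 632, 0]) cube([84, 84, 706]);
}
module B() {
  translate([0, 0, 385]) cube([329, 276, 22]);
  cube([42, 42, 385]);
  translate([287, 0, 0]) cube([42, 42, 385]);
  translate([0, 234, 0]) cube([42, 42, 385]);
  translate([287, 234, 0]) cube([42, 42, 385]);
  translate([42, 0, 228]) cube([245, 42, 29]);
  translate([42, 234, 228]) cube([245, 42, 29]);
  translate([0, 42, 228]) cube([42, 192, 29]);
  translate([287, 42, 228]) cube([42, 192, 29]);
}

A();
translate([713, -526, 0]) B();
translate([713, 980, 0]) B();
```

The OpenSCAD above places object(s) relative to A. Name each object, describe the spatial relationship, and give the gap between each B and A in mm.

Each stool's nearest face is 250 mm from the table's bounding box.

A is a table. B is a stool. Two stools sit around the table at the −y, +y sides. The gap between each stool and the table is 250 mm.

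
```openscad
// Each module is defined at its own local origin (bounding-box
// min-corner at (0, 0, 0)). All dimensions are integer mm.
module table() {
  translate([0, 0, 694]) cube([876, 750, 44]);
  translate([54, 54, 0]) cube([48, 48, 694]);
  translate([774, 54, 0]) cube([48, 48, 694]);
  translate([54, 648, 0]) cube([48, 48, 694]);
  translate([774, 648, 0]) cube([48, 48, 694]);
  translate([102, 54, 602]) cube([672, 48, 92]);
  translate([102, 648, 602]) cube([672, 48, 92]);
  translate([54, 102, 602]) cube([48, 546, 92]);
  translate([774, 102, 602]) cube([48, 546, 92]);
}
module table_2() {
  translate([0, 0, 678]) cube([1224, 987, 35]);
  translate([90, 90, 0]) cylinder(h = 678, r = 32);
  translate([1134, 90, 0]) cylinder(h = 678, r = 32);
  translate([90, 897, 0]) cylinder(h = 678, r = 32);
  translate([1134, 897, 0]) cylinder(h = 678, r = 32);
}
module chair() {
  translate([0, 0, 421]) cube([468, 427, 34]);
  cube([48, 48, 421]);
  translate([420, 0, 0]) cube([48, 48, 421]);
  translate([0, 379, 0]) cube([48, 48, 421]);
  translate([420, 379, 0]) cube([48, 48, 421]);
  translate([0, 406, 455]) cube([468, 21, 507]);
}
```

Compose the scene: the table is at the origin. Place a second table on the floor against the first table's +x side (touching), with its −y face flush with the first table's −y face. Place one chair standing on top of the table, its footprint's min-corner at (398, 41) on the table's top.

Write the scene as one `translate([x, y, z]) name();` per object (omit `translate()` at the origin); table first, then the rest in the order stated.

table();
translate([876, 0, 0]) table_2();
translate([398, 41, 738]) chair();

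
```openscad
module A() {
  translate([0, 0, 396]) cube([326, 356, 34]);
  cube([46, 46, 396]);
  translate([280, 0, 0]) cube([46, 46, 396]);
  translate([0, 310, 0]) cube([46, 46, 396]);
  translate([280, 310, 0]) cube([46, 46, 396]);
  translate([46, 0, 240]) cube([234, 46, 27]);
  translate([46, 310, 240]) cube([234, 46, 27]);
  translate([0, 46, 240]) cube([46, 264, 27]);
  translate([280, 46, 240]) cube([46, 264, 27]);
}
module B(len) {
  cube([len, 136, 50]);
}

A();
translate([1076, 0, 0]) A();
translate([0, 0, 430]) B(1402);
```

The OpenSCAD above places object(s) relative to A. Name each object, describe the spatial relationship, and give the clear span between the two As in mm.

A is a stool. B is a beam. A beam spans the tops of two stools. The clear span between the two stools is 750 mm.

Second stool starts at x = 1076; first ends at x = 326; clear span = 1076 − 326 = 750 mm.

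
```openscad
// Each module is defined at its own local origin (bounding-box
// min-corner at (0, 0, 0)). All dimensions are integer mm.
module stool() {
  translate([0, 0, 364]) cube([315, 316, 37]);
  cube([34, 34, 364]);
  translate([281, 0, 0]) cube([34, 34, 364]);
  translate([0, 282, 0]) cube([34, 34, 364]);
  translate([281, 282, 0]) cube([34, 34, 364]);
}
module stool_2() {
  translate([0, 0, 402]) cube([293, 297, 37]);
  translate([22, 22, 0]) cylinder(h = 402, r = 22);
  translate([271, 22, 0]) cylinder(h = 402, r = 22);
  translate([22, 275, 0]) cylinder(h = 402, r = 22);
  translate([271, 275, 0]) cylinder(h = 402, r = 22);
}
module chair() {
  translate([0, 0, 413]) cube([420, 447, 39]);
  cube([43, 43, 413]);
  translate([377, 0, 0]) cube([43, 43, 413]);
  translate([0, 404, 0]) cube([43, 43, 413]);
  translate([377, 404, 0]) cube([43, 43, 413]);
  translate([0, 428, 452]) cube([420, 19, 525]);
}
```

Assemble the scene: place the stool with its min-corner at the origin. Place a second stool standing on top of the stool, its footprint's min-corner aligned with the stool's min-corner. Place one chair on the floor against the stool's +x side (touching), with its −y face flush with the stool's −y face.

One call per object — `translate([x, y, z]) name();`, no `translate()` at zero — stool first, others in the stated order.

stool();
translate([0, 0, 401]) stool_2();
translate([315, 0, 0]) chair();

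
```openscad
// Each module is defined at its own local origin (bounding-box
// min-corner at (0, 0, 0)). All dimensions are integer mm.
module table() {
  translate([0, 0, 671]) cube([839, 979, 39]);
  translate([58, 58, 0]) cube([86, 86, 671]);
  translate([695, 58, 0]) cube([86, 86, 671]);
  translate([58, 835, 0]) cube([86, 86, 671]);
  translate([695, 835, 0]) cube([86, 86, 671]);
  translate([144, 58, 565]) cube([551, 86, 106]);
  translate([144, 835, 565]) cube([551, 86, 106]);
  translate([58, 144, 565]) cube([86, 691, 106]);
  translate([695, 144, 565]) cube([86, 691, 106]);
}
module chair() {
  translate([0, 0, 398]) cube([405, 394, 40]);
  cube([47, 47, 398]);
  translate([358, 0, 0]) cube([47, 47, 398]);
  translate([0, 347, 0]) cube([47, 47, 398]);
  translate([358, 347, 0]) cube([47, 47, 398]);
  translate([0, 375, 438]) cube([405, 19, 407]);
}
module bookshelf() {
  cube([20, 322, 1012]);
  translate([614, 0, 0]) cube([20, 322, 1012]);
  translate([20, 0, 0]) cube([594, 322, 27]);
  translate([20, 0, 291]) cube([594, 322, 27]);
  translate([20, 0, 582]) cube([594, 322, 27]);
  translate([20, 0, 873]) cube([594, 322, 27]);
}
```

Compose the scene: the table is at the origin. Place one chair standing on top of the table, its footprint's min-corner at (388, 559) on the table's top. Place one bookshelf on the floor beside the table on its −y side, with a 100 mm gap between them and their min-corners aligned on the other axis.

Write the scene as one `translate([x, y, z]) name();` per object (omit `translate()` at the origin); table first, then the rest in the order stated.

table();
translate([388, 559, 710]) chair();
translate([0, -422, 0]) bookshelf();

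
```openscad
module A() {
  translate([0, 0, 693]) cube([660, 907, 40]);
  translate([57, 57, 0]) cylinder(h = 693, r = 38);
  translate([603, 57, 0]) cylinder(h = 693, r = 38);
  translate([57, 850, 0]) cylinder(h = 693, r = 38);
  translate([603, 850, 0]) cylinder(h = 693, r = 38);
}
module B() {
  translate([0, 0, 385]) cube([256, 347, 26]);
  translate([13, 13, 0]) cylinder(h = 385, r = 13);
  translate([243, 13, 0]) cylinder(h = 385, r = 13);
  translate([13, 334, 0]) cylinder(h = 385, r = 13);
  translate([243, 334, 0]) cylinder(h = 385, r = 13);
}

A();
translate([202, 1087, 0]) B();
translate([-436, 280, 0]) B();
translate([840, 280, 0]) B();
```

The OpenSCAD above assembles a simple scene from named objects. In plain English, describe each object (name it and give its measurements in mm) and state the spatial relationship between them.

A is a table: top 660 mm (x) × 907 mm (y), 40 mm thick, upper face at z = 733 mm, on four round legs of 76 mm diameter, each leg's bounding box inset 19 mm from the nearest pair of top edges, running from z = 0 to the bottom of the top.

B is a four-legged stool. The seat is a 256×347×26 mm slab whose top surface is at z = 411 mm; four round legs, each 26 mm in diameter, run from the floor (z = 0) to the underside of the seat, each leg's axis is inset half a diameter from the nearest pair of seat edges (so the leg's bounding box is flush with the corner).

Three stools sit around the table at the +y, −x, +x sides.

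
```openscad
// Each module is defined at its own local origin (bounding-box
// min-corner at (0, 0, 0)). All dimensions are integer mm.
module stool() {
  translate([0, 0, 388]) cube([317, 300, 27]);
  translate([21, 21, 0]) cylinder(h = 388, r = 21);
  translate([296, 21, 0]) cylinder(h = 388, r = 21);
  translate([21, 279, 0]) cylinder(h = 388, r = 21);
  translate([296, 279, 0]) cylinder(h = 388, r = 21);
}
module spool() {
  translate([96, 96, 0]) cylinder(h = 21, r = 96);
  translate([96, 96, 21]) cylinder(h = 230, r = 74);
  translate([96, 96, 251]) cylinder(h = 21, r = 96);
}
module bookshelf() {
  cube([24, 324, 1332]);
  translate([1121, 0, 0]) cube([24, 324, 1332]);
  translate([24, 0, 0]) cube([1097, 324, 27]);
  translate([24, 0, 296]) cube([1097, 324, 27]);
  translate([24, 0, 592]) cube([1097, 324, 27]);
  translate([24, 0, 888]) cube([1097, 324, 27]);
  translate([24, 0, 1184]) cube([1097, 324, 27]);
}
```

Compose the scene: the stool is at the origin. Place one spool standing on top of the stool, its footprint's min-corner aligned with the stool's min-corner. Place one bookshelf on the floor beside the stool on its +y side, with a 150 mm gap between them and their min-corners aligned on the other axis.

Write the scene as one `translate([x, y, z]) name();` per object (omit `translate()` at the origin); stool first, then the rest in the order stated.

stool();
translate([0, 0, 415]) spool();
translate([0, 450, 0]) bookshelf();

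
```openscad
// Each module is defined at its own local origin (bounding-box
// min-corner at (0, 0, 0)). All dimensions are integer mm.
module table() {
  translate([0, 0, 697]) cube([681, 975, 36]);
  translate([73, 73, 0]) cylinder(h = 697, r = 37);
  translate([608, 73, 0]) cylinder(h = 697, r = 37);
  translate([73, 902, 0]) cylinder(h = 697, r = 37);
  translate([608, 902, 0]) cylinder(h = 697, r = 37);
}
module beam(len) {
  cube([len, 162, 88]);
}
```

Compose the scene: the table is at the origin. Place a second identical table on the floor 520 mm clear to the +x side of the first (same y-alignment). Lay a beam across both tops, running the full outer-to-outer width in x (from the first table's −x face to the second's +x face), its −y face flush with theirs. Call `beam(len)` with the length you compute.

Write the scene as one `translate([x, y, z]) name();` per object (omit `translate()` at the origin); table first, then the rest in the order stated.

table();
translate([1201, 0, 0]) table();
translate([0, 0, 733]) beam(1882);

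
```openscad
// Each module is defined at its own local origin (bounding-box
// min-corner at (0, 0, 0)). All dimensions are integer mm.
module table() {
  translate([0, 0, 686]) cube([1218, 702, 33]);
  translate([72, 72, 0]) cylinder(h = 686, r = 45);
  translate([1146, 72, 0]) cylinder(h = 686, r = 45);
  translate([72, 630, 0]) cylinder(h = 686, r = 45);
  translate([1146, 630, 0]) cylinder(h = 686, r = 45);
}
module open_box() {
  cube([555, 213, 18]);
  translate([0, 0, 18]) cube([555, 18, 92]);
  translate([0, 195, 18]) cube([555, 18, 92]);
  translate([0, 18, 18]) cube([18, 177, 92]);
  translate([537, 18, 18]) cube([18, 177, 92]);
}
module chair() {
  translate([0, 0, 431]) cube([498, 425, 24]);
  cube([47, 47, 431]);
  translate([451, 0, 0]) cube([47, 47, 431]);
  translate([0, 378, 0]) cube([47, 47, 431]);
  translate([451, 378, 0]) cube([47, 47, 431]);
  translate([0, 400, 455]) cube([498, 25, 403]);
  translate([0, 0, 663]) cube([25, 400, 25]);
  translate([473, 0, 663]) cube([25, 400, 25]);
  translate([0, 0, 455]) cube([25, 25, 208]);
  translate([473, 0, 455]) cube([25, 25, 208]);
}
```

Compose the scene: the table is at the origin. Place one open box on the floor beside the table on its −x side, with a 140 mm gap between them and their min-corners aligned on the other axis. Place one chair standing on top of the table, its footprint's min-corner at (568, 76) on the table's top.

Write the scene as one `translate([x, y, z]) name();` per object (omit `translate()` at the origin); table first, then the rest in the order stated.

table();
translate([-695, 0, 0]) open_box();
translate([568, 76, 719]) chair();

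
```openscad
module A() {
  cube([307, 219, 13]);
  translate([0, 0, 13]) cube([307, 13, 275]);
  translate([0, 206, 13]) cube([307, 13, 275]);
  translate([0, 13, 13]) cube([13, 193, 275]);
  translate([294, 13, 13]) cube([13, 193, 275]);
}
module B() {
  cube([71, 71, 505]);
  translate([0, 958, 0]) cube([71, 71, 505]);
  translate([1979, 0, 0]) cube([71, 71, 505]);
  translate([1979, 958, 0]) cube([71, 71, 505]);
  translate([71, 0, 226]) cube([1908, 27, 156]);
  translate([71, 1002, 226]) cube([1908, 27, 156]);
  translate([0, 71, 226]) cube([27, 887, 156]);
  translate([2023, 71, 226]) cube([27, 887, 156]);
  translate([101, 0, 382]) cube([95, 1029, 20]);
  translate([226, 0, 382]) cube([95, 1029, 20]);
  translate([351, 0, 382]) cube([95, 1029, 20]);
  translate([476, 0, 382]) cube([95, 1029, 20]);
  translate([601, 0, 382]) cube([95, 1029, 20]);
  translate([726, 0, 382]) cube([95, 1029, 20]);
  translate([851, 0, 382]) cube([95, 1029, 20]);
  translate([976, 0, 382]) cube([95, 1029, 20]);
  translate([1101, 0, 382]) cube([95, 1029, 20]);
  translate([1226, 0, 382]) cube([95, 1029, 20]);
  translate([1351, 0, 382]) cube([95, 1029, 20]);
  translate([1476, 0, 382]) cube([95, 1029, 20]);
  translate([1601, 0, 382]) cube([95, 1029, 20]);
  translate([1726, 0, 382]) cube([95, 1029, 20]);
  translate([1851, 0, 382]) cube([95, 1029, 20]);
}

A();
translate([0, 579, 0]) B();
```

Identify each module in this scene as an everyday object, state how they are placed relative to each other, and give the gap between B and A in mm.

A is an open box. B is a bed frame. The bed frame is on the floor beside the open box on its +y side. The gap between the bed frame and the open box is 360 mm.

The bed frame's nearest face is 360 mm from the open box's +y face.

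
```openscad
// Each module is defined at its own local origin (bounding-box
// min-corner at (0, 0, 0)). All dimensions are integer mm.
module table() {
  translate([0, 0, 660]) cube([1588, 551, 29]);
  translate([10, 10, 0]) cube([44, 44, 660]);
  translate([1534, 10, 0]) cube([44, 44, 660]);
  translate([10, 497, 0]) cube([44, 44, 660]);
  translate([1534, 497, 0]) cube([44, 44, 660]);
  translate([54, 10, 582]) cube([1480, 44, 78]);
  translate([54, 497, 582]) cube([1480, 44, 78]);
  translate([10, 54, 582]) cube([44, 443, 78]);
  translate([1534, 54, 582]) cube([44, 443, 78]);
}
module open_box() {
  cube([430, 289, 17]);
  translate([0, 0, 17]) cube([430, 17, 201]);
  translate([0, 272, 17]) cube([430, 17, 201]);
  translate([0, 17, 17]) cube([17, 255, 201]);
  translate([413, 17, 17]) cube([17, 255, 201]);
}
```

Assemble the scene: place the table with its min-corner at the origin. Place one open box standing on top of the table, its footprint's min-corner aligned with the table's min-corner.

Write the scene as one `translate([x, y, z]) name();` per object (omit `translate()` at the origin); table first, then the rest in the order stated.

table();
translate([0, 0, 689]) open_box();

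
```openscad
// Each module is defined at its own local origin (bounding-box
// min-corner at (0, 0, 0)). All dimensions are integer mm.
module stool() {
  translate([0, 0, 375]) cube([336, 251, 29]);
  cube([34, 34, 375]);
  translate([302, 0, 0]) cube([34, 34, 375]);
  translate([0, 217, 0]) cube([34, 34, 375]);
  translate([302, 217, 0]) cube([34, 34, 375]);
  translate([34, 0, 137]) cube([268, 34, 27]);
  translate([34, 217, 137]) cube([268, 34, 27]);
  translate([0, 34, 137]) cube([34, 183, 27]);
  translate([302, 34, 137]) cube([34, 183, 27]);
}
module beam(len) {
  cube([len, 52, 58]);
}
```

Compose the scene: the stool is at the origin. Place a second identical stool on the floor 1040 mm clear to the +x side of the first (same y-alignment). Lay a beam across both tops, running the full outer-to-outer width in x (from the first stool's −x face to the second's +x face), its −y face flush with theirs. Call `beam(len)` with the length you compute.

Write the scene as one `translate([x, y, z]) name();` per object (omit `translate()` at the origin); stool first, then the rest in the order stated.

stool();
translate([1376, 0, 0]) stool();
translate([0, 0, 404]) beam(1712);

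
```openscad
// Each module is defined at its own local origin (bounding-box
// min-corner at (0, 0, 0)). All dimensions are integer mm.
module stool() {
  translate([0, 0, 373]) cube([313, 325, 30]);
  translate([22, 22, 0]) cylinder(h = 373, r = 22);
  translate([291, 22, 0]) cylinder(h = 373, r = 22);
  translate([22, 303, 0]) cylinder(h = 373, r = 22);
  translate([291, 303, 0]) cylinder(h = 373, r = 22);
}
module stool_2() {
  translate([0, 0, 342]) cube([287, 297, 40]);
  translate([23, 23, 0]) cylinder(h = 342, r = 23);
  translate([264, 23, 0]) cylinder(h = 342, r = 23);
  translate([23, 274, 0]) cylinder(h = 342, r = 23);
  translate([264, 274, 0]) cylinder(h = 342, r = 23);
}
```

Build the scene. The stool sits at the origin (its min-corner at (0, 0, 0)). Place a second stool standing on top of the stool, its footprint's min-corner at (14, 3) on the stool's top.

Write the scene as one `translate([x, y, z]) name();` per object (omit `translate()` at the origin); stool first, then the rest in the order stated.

stool();
translate([14, 3, 403]) stool_2();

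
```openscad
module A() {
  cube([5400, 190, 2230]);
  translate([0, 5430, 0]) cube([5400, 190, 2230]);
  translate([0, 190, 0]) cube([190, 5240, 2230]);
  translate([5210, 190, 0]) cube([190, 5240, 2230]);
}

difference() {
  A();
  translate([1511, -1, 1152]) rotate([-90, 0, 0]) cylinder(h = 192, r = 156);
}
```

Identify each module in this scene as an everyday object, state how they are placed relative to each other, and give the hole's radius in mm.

A is a house frame. The house frame has a circular hole through its front wall. The hole's radius is 156 mm.

The subtracted cylinder has r = 156 mm.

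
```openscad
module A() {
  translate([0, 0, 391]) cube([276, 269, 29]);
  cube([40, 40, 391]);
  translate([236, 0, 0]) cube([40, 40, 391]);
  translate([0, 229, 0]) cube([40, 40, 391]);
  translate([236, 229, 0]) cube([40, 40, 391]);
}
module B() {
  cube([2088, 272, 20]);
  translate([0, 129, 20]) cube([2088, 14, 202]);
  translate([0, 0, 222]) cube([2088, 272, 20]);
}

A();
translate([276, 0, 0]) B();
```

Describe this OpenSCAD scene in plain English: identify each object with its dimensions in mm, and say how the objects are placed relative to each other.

A is a simple wooden stool: a rectangular seat 276 mm (x) by 269 mm (y), 29 mm thick, top face at z = 420 mm, on four square legs, each 40×40 mm in cross-section. The legs rest on z = 0, each flush with a corner of the seat.

B is an I-beam lying along x, 2088 mm long. Overall section height 242 mm. Two flanges 272 mm wide (y) and 20 mm thick, one on the floor and one at the top; a web 14 mm thick runs between them, centred on the flange width.

The I-beam is against the stool's +x side, with their −y faces flush.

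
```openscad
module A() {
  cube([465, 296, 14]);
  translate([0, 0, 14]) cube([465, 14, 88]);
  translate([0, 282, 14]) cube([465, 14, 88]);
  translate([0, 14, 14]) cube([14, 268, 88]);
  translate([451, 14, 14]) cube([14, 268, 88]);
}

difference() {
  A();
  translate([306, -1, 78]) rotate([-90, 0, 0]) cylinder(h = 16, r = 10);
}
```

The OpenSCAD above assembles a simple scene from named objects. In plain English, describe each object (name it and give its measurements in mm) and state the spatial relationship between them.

A is an open storage box with external size 465×296×102 mm and wall thickness 14 mm (the base is also 14 mm thick). The base covers the whole footprint; the four walls stand on the base, with the y-facing walls full-width and the x-facing walls fitting between their inner faces.

The open box has a circular hole of radius 10 mm through its front wall, centred at (x = 306, z = 78).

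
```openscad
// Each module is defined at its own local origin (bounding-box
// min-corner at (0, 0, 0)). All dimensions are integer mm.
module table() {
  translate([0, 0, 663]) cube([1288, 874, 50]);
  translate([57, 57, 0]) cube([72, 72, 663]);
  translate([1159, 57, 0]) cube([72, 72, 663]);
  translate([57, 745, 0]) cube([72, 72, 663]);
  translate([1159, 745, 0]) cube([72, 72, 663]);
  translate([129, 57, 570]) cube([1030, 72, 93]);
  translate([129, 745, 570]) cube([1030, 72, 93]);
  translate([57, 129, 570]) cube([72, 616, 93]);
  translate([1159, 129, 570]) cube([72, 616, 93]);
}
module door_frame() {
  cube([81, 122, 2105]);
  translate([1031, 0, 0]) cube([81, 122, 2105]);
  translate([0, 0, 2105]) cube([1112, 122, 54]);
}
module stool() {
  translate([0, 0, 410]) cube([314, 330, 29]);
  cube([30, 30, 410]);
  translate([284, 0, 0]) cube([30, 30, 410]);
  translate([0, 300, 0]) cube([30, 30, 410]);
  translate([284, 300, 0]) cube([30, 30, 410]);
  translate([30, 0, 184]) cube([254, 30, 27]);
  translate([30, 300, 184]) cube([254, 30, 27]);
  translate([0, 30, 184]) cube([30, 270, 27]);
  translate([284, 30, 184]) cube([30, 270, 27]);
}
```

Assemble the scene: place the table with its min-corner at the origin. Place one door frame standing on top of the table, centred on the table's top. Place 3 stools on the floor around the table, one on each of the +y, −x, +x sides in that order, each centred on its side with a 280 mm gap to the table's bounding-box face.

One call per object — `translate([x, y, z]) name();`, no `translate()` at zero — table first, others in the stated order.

table();
translate([88, 376, 713]) door_frame();
translate([487, 1154, 0]) stool();
translate([-594, 272, 0]) stool();
translate([1568, 272, 0]) stool();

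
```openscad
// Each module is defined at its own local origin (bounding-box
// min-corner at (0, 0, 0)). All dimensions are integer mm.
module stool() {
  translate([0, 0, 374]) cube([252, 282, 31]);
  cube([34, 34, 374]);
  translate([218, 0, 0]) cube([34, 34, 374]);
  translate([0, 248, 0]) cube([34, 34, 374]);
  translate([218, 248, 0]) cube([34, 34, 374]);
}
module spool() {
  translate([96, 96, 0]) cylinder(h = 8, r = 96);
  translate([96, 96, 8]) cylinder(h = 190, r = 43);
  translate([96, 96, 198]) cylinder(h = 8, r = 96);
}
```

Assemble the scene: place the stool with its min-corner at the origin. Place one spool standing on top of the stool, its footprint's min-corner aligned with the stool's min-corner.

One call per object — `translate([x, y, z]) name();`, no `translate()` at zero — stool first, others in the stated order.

stool();
translate([0, 0, 405]) spool();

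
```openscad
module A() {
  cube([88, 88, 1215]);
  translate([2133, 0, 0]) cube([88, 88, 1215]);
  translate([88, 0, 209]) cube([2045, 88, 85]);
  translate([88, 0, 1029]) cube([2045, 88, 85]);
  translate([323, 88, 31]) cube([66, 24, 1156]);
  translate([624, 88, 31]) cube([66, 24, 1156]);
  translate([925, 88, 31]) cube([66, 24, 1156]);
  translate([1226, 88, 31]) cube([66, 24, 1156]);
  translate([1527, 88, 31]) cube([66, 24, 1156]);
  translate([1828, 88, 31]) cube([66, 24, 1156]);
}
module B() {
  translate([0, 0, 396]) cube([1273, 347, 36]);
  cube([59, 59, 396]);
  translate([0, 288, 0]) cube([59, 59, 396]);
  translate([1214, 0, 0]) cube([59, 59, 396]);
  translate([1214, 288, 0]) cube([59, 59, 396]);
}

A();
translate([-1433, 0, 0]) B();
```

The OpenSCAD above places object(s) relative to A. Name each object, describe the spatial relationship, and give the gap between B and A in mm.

A is a fence section. B is a bench. The bench is on the floor beside the fence section on its −x side. The gap between the bench and the fence section is 160 mm.

The bench's nearest face is 160 mm from the fence section's −x face.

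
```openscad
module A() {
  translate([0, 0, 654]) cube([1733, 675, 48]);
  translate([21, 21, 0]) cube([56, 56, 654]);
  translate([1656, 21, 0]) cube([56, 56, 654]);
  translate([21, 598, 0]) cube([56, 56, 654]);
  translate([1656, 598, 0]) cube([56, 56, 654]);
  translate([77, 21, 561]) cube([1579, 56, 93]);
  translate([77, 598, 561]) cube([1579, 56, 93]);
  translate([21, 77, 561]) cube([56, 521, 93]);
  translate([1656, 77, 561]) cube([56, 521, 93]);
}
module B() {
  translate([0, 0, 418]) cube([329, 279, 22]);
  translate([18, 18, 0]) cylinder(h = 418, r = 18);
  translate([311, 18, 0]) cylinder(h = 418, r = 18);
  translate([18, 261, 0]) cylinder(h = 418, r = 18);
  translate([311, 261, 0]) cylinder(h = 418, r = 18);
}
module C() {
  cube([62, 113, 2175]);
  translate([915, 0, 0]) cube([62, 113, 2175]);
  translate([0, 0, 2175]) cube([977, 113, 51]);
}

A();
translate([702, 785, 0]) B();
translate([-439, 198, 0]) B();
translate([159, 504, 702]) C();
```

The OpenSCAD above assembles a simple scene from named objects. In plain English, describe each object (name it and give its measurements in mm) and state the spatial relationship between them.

A is a rectangular dining table. The top is 1733×675×48 mm with its upper surface at z = 702 mm. It stands on four 56×56 mm square legs, each inset 21 mm from the nearest pair of top edges, running from the floor to the underside of the top. Four apron rails, 56 mm thick and 93 mm tall, run between adjacent legs with their top edges flush with the underside of the top and their outer faces flush with the legs' outer faces.

B is a four-legged stool. The seat is a 329×279×22 mm slab whose top surface is at z = 440 mm; four round legs, each 36 mm in diameter, run from the floor (z = 0) to the underside of the seat, each leg's axis is inset half a diameter from the nearest pair of seat edges (so the leg's bounding box is flush with the corner).

C is a door frame. The clear opening is 853 mm wide and 2175 mm high. Two 62 mm wide jambs, 113 mm deep, stand either side of the opening from the floor to the top of the opening. A 51 mm thick head sits across the top of both jambs, spanning the full outside width of the frame.

Two stools sit around the table at the +y, −x sides. The door frame is on top of the table.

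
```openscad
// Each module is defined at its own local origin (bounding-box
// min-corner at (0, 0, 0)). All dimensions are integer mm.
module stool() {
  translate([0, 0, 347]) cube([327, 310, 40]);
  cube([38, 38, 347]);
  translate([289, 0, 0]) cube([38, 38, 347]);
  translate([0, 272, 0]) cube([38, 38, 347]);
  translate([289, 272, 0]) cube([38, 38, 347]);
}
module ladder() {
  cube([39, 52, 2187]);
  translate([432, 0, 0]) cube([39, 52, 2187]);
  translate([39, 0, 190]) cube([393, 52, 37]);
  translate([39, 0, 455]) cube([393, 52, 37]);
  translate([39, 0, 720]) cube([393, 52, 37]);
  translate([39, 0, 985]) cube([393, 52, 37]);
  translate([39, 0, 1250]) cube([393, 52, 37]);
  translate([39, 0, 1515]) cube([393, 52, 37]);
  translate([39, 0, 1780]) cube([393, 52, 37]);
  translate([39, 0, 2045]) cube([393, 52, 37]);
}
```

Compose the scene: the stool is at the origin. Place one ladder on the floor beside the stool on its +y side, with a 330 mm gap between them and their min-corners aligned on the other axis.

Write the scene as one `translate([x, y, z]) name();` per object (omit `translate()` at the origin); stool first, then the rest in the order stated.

stool();
translate([0, 640, 0]) ladder();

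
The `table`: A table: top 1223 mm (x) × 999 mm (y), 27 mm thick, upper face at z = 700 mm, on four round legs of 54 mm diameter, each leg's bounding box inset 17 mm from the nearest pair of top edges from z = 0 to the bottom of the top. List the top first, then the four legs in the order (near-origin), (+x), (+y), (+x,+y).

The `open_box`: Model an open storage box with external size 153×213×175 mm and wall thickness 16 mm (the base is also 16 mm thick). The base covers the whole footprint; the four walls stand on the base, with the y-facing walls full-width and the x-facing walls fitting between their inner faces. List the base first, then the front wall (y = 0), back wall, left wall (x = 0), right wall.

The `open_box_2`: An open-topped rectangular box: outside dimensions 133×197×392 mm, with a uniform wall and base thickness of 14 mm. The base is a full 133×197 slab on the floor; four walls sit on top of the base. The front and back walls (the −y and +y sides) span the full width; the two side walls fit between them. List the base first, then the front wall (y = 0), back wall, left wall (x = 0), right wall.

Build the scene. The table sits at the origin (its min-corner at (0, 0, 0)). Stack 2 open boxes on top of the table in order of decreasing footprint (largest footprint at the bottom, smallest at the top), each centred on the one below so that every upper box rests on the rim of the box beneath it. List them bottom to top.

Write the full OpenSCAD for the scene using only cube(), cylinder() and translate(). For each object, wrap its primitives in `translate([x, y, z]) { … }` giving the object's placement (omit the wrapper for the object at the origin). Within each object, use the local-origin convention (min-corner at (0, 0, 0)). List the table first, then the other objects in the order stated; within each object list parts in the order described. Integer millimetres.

translate([0, 0, 673]) cube([1223, 999, 27]);
translate([44, 44, 0]) cylinder(h = 673, r = 27);
translate([1179, 44, 0]) cylinder(h = 673, r = 27);
translate([44, 955, 0]) cylinder(h = 673, r = 27);
translate([1179, 955, 0]) cylinder(h = 673, r = 27);
translate([535, 393, 700]) {
  cube([153, 213, 16]);
  translate([0, 0, 16]) cube([153, 16, 159]);
  translate([0, 197, 16]) cube([153, 16, 159]);
  translate([0, 16, 16]) cube([16, 181, 159]);
  translate([137, 16, 16]) cube([16, 181, 159]);
}
translate([545, 401, 875]) {
  cube([133, 197, 14]);
  translate([0, 0, 14]) cube([133, 14, 378]);
  translate([0, 183, 14]) cube([133, 14, 378]);
  translate([0, 14, 14]) cube([14, 169, 378]);
  translate([119, 14, 14]) cube([14, 169, 378]);
}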